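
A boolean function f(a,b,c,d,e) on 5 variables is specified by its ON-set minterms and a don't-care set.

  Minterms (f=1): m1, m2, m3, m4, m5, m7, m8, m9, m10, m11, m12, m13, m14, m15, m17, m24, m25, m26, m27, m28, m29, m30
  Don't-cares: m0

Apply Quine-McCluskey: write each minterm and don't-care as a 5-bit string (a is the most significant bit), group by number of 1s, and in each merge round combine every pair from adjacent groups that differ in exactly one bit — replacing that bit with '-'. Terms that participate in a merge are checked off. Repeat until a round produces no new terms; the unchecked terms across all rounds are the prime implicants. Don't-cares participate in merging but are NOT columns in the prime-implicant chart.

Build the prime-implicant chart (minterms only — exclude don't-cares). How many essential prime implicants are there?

7

[col 0] 00000*, 00001*, 00010*, 00011*, 00100*, 00101*, 00111*, 01000*, 01001*, 01010*, 01011*, 01100*, 01101*, 01110*, 01111*, 10001*, 11000*, 11001*, 11010*, 11011*, 11100*, 11101*, 11110*
[col 1] -0001*, -1000*, -1001*, -1010*, -1011*, -1100*, -1101*, -1110*, 0-000*, 0-001*, 0-010*, 0-011*, 0-100*, 0-101*, 0-111*, 00-00*, 00-01*, 00-11*, 000-0*, 000-1*, 0000-*, 0001-*, 001-1*, 0010-*, 01-00*, 01-01*, 01-10*, 01-11*, 010-0*, 010-1*, 0100-*, 0101-*, 011-0*, 011-1*, 0110-*, 0111-*, 1-001*, 11-00*, 11-01*, 11-10*, 110-0*, 110-1*, 1100-*, 1101-*, 111-0*, 1110-*
[col 2] --001, -1-00*, -1-01*, -1-10*, -10-0*, -10-1*, -100-*, -101-*, -11-0*, -110-*, 0--00*, 0--01*, 0--11*, 0-0-0*, 0-0-1*, 0-00-*, 0-01-*, 0-1-1*, 0-10-*, 00--1*, 00-0-*, 000--*, 01--0*, 01--1*, 01-0-*, 01-1-*, 010--*, 011--*, 11--0*, 11-0-*, 110--*
[col 3] -1--0, -1-0-, -10--, 0---1, 0--0-, 0-0--, 01---
Prime implicants: --001, -1--0, -1-0-, -10--, 0---1, 0--0-, 0-0--, 01---
PI chart (minterm → PIs covering it):
  1 | --001,0---1,0--0-,0-0--
  2 | 0-0--  (sole → essential)
  3 | 0---1,0-0--
  4 | 0--0-  (sole → essential)
  5 | 0---1,0--0-
  7 | 0---1  (sole → essential)
  8 | -1--0,-1-0-,-10--,0--0-,0-0--,01---
  9 | --001,-1-0-,-10--,0---1,0--0-,0-0--,01---
  10 | -1--0,-10--,0-0--,01---
  11 | -10--,0---1,0-0--,01---
  12 | -1--0,-1-0-,0--0-,01---
  13 | -1-0-,0---1,0--0-,01---
  14 | -1--0,01---
  15 | 0---1,01---
  17 | --001  (sole → essential)
  24 | -1--0,-1-0-,-10--
  25 | --001,-1-0-,-10--
  26 | -1--0,-10--
  27 | -10--  (sole → essential)
  28 | -1--0,-1-0-
  29 | -1-0-  (sole → essential)
  30 | -1--0  (sole → essential)
Essential prime implicants: --001, -1--0, -1-0-, -10--, 0---1, 0--0-, 0-0--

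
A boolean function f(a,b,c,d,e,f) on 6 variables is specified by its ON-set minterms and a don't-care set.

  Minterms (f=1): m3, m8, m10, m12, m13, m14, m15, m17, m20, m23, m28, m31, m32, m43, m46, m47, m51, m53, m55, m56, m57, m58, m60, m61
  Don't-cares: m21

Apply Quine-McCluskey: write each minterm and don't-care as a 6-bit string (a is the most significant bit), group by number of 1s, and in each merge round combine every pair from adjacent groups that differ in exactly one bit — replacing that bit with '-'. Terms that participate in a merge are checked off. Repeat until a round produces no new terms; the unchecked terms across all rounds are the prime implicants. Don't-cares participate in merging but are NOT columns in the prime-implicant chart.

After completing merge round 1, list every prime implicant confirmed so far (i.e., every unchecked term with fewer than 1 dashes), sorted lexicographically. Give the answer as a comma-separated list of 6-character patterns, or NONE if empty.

000011, 100000

size-2^0 implicants → 000011  001000(✓)  001010(✓)  001100(✓)  001101(✓)  001110(✓)  001111(✓)  010001(✓)  010100(✓)  010101(✓)  010111(✓)  011100(✓)  011111(✓)  100000  101011(✓)  101110(✓)  101111(✓)  110011(✓)  110101(✓)  110111(✓)  111000(✓)  111001(✓)  111010(✓)  111100(✓)  111101(✓)
size-2^1 implicants → -01110(✓)  -01111(✓)  -10101(✓)  -10111(✓)  -11100  0-1100  0-1111  001-00(✓)  001-10(✓)  0010-0(✓)  0011-0(✓)  0011-1(✓)  00110-(✓)  00111-(✓)  01-100  01-111  010-01  0101-1(✓)  01010-  101-11  10111-(✓)  11-101  110-11  1101-1(✓)  111-00(✓)  111-01(✓)  1110-0  11100-(✓)  11110-(✓)
size-2^2 implicants → -0111-  -101-1  001--0  0011--  111-0-
Unchecked terms (primes): -0111-, -101-1, -11100, 0-1100, 0-1111, 000011, 001--0, 0011--, 01-100, 01-111, 010-01, 01010-, 100000, 101-11, 11-101, 110-11, 111-0-, 1110-0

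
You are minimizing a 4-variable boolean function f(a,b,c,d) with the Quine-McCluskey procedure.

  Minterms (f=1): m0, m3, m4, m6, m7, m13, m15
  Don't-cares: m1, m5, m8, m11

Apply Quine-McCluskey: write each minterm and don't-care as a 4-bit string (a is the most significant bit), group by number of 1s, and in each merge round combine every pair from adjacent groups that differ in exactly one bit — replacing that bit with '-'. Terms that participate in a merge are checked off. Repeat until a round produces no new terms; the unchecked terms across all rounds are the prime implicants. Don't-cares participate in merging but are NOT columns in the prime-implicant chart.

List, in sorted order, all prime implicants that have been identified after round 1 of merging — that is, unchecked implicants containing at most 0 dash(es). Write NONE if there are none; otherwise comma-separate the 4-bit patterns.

Round 0: 0000✓ 0001✓ 0011✓ 0100✓ 0101✓ 0110✓ 0111✓ 1000✓ 1011✓ 1101✓ 1111✓
Round 1: -000 -011✓ -101✓ -111✓ 0-00✓ 0-01✓ 0-11✓ 00-1✓ 000-✓ 01-0✓ 01-1✓ 010-✓ 011-✓ 1-11✓ 11-1✓
Round 2: --11 -1-1 0--1 0-0- 01--
PIs = {--11, -000, -1-1, 0--1, 0-0-, 01--}

NONE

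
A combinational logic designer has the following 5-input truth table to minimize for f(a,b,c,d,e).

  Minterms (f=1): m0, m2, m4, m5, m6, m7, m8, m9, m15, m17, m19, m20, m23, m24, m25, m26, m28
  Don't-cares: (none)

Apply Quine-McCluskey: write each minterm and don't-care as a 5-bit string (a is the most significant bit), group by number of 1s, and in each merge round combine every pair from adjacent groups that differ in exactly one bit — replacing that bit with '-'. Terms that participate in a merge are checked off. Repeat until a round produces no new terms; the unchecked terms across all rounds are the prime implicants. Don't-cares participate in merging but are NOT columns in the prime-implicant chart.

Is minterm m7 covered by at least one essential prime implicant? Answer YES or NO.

YES

size-2^0 implicants → 00000(✓)  00010(✓)  00100(✓)  00101(✓)  00110(✓)  00111(✓)  01000(✓)  01001(✓)  01111(✓)  10001(✓)  10011(✓)  10100(✓)  10111(✓)  11000(✓)  11001(✓)  11010(✓)  11100(✓)
size-2^1 implicants → -0100  -0111  -1000(✓)  -1001(✓)  0-000  0-111  00-00(✓)  00-10(✓)  000-0(✓)  001-0(✓)  001-1(✓)  0010-(✓)  0011-(✓)  0100-(✓)  1-001  1-100  10-11  100-1  11-00  110-0  1100-(✓)
size-2^2 implicants → -100-  00--0  001--
Unchecked terms (primes): -0100, -0111, -100-, 0-000, 0-111, 00--0, 001--, 1-001, 1-100, 10-11, 100-1, 11-00, 110-0
Minterm coverage:
  m0 ⊆ 0-000,00--0
  m2 ⊆ 00--0 [E]
  m4 ⊆ -0100,00--0,001--
  m5 ⊆ 001-- [E]
  m6 ⊆ 00--0,001--
  m7 ⊆ -0111,0-111,001--
  m8 ⊆ -100-,0-000
  m9 ⊆ -100- [E]
  m15 ⊆ 0-111 [E]
  m17 ⊆ 1-001,100-1
  m19 ⊆ 10-11,100-1
  m20 ⊆ -0100,1-100
  m23 ⊆ -0111,10-11
  m24 ⊆ -100-,11-00,110-0
  m25 ⊆ -100-,1-001
  m26 ⊆ 110-0 [E]
  m28 ⊆ 1-100,11-00
E = {-100-, 0-111, 00--0, 001--, 110-0}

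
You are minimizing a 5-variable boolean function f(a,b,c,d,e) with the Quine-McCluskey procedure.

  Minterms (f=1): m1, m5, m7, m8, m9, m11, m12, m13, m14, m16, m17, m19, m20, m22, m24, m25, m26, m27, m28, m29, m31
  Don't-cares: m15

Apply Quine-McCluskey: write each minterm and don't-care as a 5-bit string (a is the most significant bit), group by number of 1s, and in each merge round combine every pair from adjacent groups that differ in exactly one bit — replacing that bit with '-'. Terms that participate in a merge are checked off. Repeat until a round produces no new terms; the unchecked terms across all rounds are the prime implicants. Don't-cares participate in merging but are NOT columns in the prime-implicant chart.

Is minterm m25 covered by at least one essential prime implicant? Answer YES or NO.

[col 0] 00001*, 00101*, 00111*, 01000*, 01001*, 01011*, 01100*, 01101*, 01110*, 01111*, 10000*, 10001*, 10011*, 10100*, 10110*, 11000*, 11001*, 11010*, 11011*, 11100*, 11101*, 11111*
[col 1] -0001*, -1000*, -1001*, -1011*, -1100*, -1101*, -1111*, 0-001*, 0-101*, 0-111*, 00-01*, 001-1*, 01-00*, 01-01*, 01-11*, 010-1*, 0100-*, 011-0*, 011-1*, 0110-*, 0111-*, 1-000*, 1-001*, 1-011*, 1-100*, 10-00*, 100-1*, 1000-*, 101-0, 11-00*, 11-01*, 11-11*, 110-0*, 110-1*, 1100-*, 1101-*, 111-1*, 1110-*
[col 2] --001, -1-00*, -1-01*, -1-11*, -10-1*, -100-*, -11-1*, -110-*, 0--01, 0-1-1, 01--1*, 01-0-*, 011--, 1--00, 1-0-1, 1-00-, 11--1*, 11-0-*, 110--
[col 3] -1--1, -1-0-
Prime implicants: --001, -1--1, -1-0-, 0--01, 0-1-1, 011--, 1--00, 1-0-1, 1-00-, 101-0, 110--
PI chart (minterm → PIs covering it):
  1 | --001,0--01
  5 | 0--01,0-1-1
  7 | 0-1-1  (sole → essential)
  8 | -1-0-  (sole → essential)
  9 | --001,-1--1,-1-0-,0--01
  11 | -1--1  (sole → essential)
  12 | -1-0-,011--
  13 | -1--1,-1-0-,0--01,0-1-1,011--
  14 | 011--  (sole → essential)
  16 | 1--00,1-00-
  17 | --001,1-0-1,1-00-
  19 | 1-0-1  (sole → essential)
  20 | 1--00,101-0
  22 | 101-0  (sole → essential)
  24 | -1-0-,1--00,1-00-,110--
  25 | --001,-1--1,-1-0-,1-0-1,1-00-,110--
  26 | 110--  (sole → essential)
  27 | -1--1,1-0-1,110--
  28 | -1-0-,1--00
  29 | -1--1,-1-0-
  31 | -1--1  (sole → essential)
Essential prime implicants: -1--1, -1-0-, 0-1-1, 011--, 1-0-1, 101-0, 110--

YES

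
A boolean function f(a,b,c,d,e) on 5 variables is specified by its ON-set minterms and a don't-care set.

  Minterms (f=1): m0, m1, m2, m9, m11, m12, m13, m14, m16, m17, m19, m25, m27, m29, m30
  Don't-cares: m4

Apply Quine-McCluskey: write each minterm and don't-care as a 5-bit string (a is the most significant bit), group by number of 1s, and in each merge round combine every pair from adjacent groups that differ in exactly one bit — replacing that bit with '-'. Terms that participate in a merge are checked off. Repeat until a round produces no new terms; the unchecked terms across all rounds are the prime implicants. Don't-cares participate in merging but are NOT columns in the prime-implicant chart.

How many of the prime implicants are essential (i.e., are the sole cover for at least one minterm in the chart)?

size-2^0 implicants → 00000(✓)  00001(✓)  00010(✓)  00100(✓)  01001(✓)  01011(✓)  01100(✓)  01101(✓)  01110(✓)  10000(✓)  10001(✓)  10011(✓)  11001(✓)  11011(✓)  11101(✓)  11110(✓)
size-2^1 implicants → -0000(✓)  -0001(✓)  -1001(✓)  -1011(✓)  -1101(✓)  -1110  0-001(✓)  0-100  00-00  000-0  0000-(✓)  01-01(✓)  010-1(✓)  011-0  0110-  1-001(✓)  1-011(✓)  100-1(✓)  1000-(✓)  11-01(✓)  110-1(✓)
size-2^2 implicants → --001  -000-  -1-01  -10-1  1-0-1
Unchecked terms (primes): --001, -000-, -1-01, -10-1, -1110, 0-100, 00-00, 000-0, 011-0, 0110-, 1-0-1
Minterm coverage:
  m0 ⊆ -000-,00-00,000-0
  m1 ⊆ --001,-000-
  m2 ⊆ 000-0 [E]
  m9 ⊆ --001,-1-01,-10-1
  m11 ⊆ -10-1 [E]
  m12 ⊆ 0-100,011-0,0110-
  m13 ⊆ -1-01,0110-
  m14 ⊆ -1110,011-0
  m16 ⊆ -000- [E]
  m17 ⊆ --001,-000-,1-0-1
  m19 ⊆ 1-0-1 [E]
  m25 ⊆ --001,-1-01,-10-1,1-0-1
  m27 ⊆ -10-1,1-0-1
  m29 ⊆ -1-01 [E]
  m30 ⊆ -1110 [E]
E = {-000-, -1-01, -10-1, -1110, 000-0, 1-0-1}

6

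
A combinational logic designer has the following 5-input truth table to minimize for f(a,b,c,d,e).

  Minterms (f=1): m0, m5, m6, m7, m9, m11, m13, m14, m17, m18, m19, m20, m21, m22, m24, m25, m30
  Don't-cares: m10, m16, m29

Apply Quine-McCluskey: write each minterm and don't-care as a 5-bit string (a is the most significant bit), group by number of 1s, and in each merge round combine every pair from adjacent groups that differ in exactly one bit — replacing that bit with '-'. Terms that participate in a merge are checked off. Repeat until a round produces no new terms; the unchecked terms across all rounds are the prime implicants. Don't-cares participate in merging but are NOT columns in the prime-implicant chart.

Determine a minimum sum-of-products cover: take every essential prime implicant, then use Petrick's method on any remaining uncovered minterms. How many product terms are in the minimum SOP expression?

Round 0: 00000✓ 00101✓ 00110✓ 00111✓ 01001✓ 01010✓ 01011✓ 01101✓ 01110✓ 10000✓ 10001✓ 10010✓ 10011✓ 10100✓ 10101✓ 10110✓ 11000✓ 11001✓ 11101✓ 11110✓
Round 1: -0000 -0101✓ -0110✓ -1001✓ -1101✓ -1110✓ 0-101✓ 0-110✓ 001-1 0011- 01-01✓ 01-10 010-1 0101- 1-000✓ 1-001✓ 1-101✓ 1-110✓ 10-00✓ 10-01✓ 10-10✓ 100-0✓ 100-1✓ 1000-✓ 1001-✓ 101-0✓ 1010-✓ 11-01✓ 1100-✓
Round 2: --101 --110 -1-01 1--01 1-00- 10--0 10-0- 100--
PIs = {--101, --110, -0000, -1-01, 001-1, 0011-, 01-10, 010-1, 0101-, 1--01, 1-00-, 10--0, 10-0-, 100--}
Coverage chart:
  m0: -0000 ←essential
  m5: --101,001-1
  m6: --110,0011-
  m7: 001-1,0011-
  m9: -1-01,010-1
  m11: 010-1,0101-
  m13: --101,-1-01
  m14: --110,01-10
  m17: 1--01,1-00-,10-0-,100--
  m18: 10--0,100--
  m19: 100-- ←essential
  m20: 10--0,10-0-
  m21: --101,1--01,10-0-
  m22: --110,10--0
  m24: 1-00- ←essential
  m25: -1-01,1--01,1-00-
  m30: --110 ←essential
Essential: --110, -0000, 1-00-, 100--
Petrick residual → --101, 001-1, 010-1, 10--0
Min cover (8 terms): cd'e + cde' + b'c'd'e' + a'b'ce + a'bc'e + ac'd' + ab'e' + ab'c'

8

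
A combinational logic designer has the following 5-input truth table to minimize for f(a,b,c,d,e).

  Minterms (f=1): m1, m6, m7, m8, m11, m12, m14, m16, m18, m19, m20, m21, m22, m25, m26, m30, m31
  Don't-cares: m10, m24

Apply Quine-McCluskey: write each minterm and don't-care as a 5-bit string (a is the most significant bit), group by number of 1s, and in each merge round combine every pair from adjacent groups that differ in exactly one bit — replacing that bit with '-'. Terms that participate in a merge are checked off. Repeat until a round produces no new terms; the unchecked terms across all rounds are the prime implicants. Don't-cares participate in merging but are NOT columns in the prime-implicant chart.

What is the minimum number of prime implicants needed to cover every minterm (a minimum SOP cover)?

Round 0: 00001 00110✓ 00111✓ 01000✓ 01010✓ 01011✓ 01100✓ 01110✓ 10000✓ 10010✓ 10011✓ 10100✓ 10101✓ 10110✓ 11000✓ 11001✓ 11010✓ 11110✓ 11111✓
Round 1: -0110✓ -1000✓ -1010✓ -1110✓ 0-110✓ 0011- 01-00✓ 01-10✓ 010-0✓ 0101- 011-0✓ 1-000✓ 1-010✓ 1-110✓ 10-00✓ 10-10✓ 100-0✓ 1001- 101-0✓ 1010- 11-10✓ 110-0✓ 1100- 1111-
Round 2: --110 -1-10 -10-0 01--0 1--10 1-0-0 10--0
PIs = {--110, -1-10, -10-0, 00001, 0011-, 01--0, 0101-, 1--10, 1-0-0, 10--0, 1001-, 1010-, 1100-, 1111-}
Coverage chart:
  m1: 00001 ←essential
  m6: --110,0011-
  m7: 0011- ←essential
  m8: -10-0,01--0
  m11: 0101- ←essential
  m12: 01--0 ←essential
  m14: --110,-1-10,01--0
  m16: 1-0-0,10--0
  m18: 1--10,1-0-0,10--0,1001-
  m19: 1001- ←essential
  m20: 10--0,1010-
  m21: 1010- ←essential
  m22: --110,1--10,10--0
  m25: 1100- ←essential
  m26: -1-10,-10-0,1--10,1-0-0
  m30: --110,-1-10,1--10,1111-
  m31: 1111- ←essential
Essential: 00001, 0011-, 01--0, 0101-, 1001-, 1010-, 1100-, 1111-
Petrick residual → --110, 1-0-0
Min cover (10 terms): cde' + a'b'c'd'e + a'b'cd + a'be' + a'bc'd + ac'e' + ab'c'd + ab'cd' + abc'd' + abcd

10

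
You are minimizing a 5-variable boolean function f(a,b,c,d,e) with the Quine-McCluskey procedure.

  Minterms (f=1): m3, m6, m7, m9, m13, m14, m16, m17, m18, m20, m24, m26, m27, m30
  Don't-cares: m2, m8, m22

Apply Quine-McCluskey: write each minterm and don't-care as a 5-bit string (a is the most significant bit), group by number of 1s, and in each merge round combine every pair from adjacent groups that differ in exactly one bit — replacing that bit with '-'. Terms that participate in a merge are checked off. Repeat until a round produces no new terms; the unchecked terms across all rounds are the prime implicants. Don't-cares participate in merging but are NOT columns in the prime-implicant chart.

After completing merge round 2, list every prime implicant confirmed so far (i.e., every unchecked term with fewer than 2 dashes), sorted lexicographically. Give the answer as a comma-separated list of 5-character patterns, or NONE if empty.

size-2^0 implicants → 00010(✓)  00011(✓)  00110(✓)  00111(✓)  01000(✓)  01001(✓)  01101(✓)  01110(✓)  10000(✓)  10001(✓)  10010(✓)  10100(✓)  10110(✓)  11000(✓)  11010(✓)  11011(✓)  11110(✓)
size-2^1 implicants → -0010(✓)  -0110(✓)  -1000  -1110(✓)  0-110(✓)  00-10(✓)  00-11(✓)  0001-(✓)  0011-(✓)  01-01  0100-  1-000(✓)  1-010(✓)  1-110(✓)  10-00(✓)  10-10(✓)  100-0(✓)  1000-  101-0(✓)  11-10(✓)  110-0(✓)  1101-
size-2^2 implicants → --110  -0-10  00-1-  1--10  1-0-0  10--0
Unchecked terms (primes): --110, -0-10, -1000, 00-1-, 01-01, 0100-, 1--10, 1-0-0, 10--0, 1000-, 1101-

-1000, 01-01, 0100-, 1000-, 1101-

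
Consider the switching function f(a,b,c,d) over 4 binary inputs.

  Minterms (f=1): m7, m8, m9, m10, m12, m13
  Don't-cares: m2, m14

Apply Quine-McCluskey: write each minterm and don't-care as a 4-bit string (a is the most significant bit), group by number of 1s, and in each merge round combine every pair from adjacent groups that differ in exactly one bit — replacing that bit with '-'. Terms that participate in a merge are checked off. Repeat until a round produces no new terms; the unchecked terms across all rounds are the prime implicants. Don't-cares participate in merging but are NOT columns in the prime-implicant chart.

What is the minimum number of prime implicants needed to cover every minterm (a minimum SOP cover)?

3

[col 0] 0010*, 0111, 1000*, 1001*, 1010*, 1100*, 1101*, 1110*
[col 1] -010, 1-00*, 1-01*, 1-10*, 10-0*, 100-*, 11-0*, 110-*
[col 2] 1--0, 1-0-
Prime implicants: -010, 0111, 1--0, 1-0-
PI chart (minterm → PIs covering it):
  7 | 0111  (sole → essential)
  8 | 1--0,1-0-
  9 | 1-0-  (sole → essential)
  10 | -010,1--0
  12 | 1--0,1-0-
  13 | 1-0-  (sole → essential)
Essential prime implicants: 0111, 1-0-
Petrick residual → -010
Minimum SOP uses 3 PIs: b'cd' + a'bcd + ac'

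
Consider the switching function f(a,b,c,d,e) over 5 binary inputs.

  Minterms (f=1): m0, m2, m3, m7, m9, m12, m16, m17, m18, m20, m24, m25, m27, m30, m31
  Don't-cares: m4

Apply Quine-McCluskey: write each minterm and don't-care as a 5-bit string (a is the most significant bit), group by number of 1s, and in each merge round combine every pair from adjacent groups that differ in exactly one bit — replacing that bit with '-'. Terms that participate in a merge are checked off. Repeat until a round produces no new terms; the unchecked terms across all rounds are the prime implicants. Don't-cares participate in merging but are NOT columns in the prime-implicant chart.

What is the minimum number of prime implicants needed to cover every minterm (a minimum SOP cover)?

size-2^0 implicants → 00000(✓)  00010(✓)  00011(✓)  00100(✓)  00111(✓)  01001(✓)  01100(✓)  10000(✓)  10001(✓)  10010(✓)  10100(✓)  11000(✓)  11001(✓)  11011(✓)  11110(✓)  11111(✓)
size-2^1 implicants → -0000(✓)  -0010(✓)  -0100(✓)  -1001  0-100  00-00(✓)  00-11  000-0(✓)  0001-  1-000(✓)  1-001(✓)  10-00(✓)  100-0(✓)  1000-(✓)  11-11  110-1  1100-(✓)  1111-
size-2^2 implicants → -0-00  -00-0  1-00-
Unchecked terms (primes): -0-00, -00-0, -1001, 0-100, 00-11, 0001-, 1-00-, 11-11, 110-1, 1111-
Minterm coverage:
  m0 ⊆ -0-00,-00-0
  m2 ⊆ -00-0,0001-
  m3 ⊆ 00-11,0001-
  m7 ⊆ 00-11 [E]
  m9 ⊆ -1001 [E]
  m12 ⊆ 0-100 [E]
  m16 ⊆ -0-00,-00-0,1-00-
  m17 ⊆ 1-00- [E]
  m18 ⊆ -00-0 [E]
  m20 ⊆ -0-00 [E]
  m24 ⊆ 1-00- [E]
  m25 ⊆ -1001,1-00-,110-1
  m27 ⊆ 11-11,110-1
  m30 ⊆ 1111- [E]
  m31 ⊆ 11-11,1111-
E = {-0-00, -00-0, -1001, 0-100, 00-11, 1-00-, 1111-}
Petrick residual → 11-11
Cover = b'd'e' + b'c'e' + bc'd'e + a'cd'e' + a'b'de + ac'd' + abde + abcd  |cover|=8

8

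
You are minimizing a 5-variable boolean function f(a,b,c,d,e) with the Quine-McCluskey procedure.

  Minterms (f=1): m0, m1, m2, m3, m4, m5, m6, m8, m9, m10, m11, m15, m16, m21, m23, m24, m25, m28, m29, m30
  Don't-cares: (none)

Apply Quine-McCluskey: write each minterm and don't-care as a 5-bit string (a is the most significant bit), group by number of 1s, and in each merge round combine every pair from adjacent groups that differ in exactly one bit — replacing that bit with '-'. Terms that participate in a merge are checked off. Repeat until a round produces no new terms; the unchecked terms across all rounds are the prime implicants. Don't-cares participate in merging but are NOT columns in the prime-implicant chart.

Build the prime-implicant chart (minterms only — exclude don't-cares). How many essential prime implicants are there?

6

[col 0] 00000*, 00001*, 00010*, 00011*, 00100*, 00101*, 00110*, 01000*, 01001*, 01010*, 01011*, 01111*, 10000*, 10101*, 10111*, 11000*, 11001*, 11100*, 11101*, 11110*
[col 1] -0000*, -0101, -1000*, -1001*, 0-000*, 0-001*, 0-010*, 0-011*, 00-00*, 00-01*, 00-10*, 000-0*, 000-1*, 0000-*, 0001-*, 001-0*, 0010-*, 01-11, 010-0*, 010-1*, 0100-*, 0101-*, 1-000*, 1-101, 101-1, 11-00*, 11-01*, 1100-*, 111-0, 1110-*
[col 2] --000, -100-, 0-0-0*, 0-0-1*, 0-00-*, 0-01-*, 00--0, 00-0-, 000--*, 010--*, 11-0-
[col 3] 0-0--
Prime implicants: --000, -0101, -100-, 0-0--, 00--0, 00-0-, 01-11, 1-101, 101-1, 11-0-, 111-0
PI chart (minterm → PIs covering it):
  0 | --000,0-0--,00--0,00-0-
  1 | 0-0--,00-0-
  2 | 0-0--,00--0
  3 | 0-0--  (sole → essential)
  4 | 00--0,00-0-
  5 | -0101,00-0-
  6 | 00--0  (sole → essential)
  8 | --000,-100-,0-0--
  9 | -100-,0-0--
  10 | 0-0--  (sole → essential)
  11 | 0-0--,01-11
  15 | 01-11  (sole → essential)
  16 | --000  (sole → essential)
  21 | -0101,1-101,101-1
  23 | 101-1  (sole → essential)
  24 | --000,-100-,11-0-
  25 | -100-,11-0-
  28 | 11-0-,111-0
  29 | 1-101,11-0-
  30 | 111-0  (sole → essential)
Essential prime implicants: --000, 0-0--, 00--0, 01-11, 101-1, 111-0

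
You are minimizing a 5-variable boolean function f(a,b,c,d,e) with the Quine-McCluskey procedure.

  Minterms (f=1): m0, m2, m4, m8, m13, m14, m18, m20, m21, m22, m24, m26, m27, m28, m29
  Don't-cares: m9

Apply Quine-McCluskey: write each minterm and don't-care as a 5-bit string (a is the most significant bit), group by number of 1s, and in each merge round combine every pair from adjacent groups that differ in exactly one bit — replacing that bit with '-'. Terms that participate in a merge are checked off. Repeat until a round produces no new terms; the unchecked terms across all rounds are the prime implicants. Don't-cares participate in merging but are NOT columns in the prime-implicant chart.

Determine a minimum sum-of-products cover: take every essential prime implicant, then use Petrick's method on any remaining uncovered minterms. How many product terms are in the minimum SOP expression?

8

size-2^0 implicants → 00000(✓)  00010(✓)  00100(✓)  01000(✓)  01001(✓)  01101(✓)  01110  10010(✓)  10100(✓)  10101(✓)  10110(✓)  11000(✓)  11010(✓)  11011(✓)  11100(✓)  11101(✓)
size-2^1 implicants → -0010  -0100  -1000  -1101  0-000  00-00  000-0  01-01  0100-  1-010  1-100(✓)  1-101(✓)  10-10  101-0  1010-(✓)  11-00  110-0  1101-  1110-(✓)
size-2^2 implicants → 1-10-
Unchecked terms (primes): -0010, -0100, -1000, -1101, 0-000, 00-00, 000-0, 01-01, 0100-, 01110, 1-010, 1-10-, 10-10, 101-0, 11-00, 110-0, 1101-
Minterm coverage:
  m0 ⊆ 0-000,00-00,000-0
  m2 ⊆ -0010,000-0
  m4 ⊆ -0100,00-00
  m8 ⊆ -1000,0-000,0100-
  m13 ⊆ -1101,01-01
  m14 ⊆ 01110 [E]
  m18 ⊆ -0010,1-010,10-10
  m20 ⊆ -0100,1-10-,101-0
  m21 ⊆ 1-10- [E]
  m22 ⊆ 10-10,101-0
  m24 ⊆ -1000,11-00,110-0
  m26 ⊆ 1-010,110-0,1101-
  m27 ⊆ 1101- [E]
  m28 ⊆ 1-10-,11-00
  m29 ⊆ -1101,1-10-
E = {01110, 1-10-, 1101-}
Petrick residual → -0010, -1000, -1101, 00-00, 10-10
Cover = b'c'de' + bc'd'e' + bcd'e + a'b'd'e' + a'bcde' + acd' + ab'de' + abc'd  |cover|=8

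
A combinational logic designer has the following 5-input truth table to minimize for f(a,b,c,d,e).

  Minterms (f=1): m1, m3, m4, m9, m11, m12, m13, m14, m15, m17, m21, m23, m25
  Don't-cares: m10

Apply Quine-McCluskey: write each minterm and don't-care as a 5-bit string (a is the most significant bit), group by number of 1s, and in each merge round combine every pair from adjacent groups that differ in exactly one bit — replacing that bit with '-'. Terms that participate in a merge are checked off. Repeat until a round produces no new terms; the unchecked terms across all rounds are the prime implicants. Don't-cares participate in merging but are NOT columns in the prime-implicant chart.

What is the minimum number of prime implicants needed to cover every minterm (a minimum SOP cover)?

Round 0: 00001✓ 00011✓ 00100✓ 01001✓ 01010✓ 01011✓ 01100✓ 01101✓ 01110✓ 01111✓ 10001✓ 10101✓ 10111✓ 11001✓
Round 1: -0001✓ -1001✓ 0-001✓ 0-011✓ 0-100 000-1✓ 01-01✓ 01-10✓ 01-11✓ 010-1✓ 0101-✓ 011-0✓ 011-1✓ 0110-✓ 0111-✓ 1-001✓ 10-01 101-1
Round 2: --001 0-0-1 01--1 01-1- 011--
PIs = {--001, 0-0-1, 0-100, 01--1, 01-1-, 011--, 10-01, 101-1}
Coverage chart:
  m1: --001,0-0-1
  m3: 0-0-1 ←essential
  m4: 0-100 ←essential
  m9: --001,0-0-1,01--1
  m11: 0-0-1,01--1,01-1-
  m12: 0-100,011--
  m13: 01--1,011--
  m14: 01-1-,011--
  m15: 01--1,01-1-,011--
  m17: --001,10-01
  m21: 10-01,101-1
  m23: 101-1 ←essential
  m25: --001 ←essential
Essential: --001, 0-0-1, 0-100, 101-1
Petrick residual → 011--
Min cover (5 terms): c'd'e + a'c'e + a'cd'e' + a'bc + ab'ce

5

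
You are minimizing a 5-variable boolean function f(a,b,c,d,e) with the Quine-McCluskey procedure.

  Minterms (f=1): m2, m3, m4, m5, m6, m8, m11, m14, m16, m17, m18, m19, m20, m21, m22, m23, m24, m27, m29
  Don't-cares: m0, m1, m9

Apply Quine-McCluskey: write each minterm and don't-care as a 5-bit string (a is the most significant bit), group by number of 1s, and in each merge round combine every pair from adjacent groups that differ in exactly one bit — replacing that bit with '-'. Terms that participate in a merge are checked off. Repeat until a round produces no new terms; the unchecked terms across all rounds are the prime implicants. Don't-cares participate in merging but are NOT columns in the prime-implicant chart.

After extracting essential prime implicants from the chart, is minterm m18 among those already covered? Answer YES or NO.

[col 0] 00000*, 00001*, 00010*, 00011*, 00100*, 00101*, 00110*, 01000*, 01001*, 01011*, 01110*, 10000*, 10001*, 10010*, 10011*, 10100*, 10101*, 10110*, 10111*, 11000*, 11011*, 11101*
[col 1] -0000*, -0001*, -0010*, -0011*, -0100*, -0101*, -0110*, -1000*, -1011*, 0-000*, 0-001*, 0-011*, 0-110, 00-00*, 00-01*, 00-10*, 000-0*, 000-1*, 0000-*, 0001-*, 001-0*, 0010-*, 010-1*, 0100-*, 1-000*, 1-011*, 1-101, 10-00*, 10-01*, 10-10*, 10-11*, 100-0*, 100-1*, 1000-*, 1001-*, 101-0*, 101-1*, 1010-*, 1011-*
[col 2] --000, --011, -0-00*, -0-01*, -0-10*, -00-0*, -00-1*, -000-*, -001-*, -01-0*, -010-*, 0-0-1, 0-00-, 00--0*, 00-0-*, 000--*, 10--0*, 10--1*, 10-0-*, 10-1-*, 100--*, 101--*
[col 3] -0--0, -0-0-, -00--, 10---
Prime implicants: --000, --011, -0--0, -0-0-, -00--, 0-0-1, 0-00-, 0-110, 1-101, 10---
PI chart (minterm → PIs covering it):
  2 | -0--0,-00--
  3 | --011,-00--,0-0-1
  4 | -0--0,-0-0-
  5 | -0-0-  (sole → essential)
  6 | -0--0,0-110
  8 | --000,0-00-
  11 | --011,0-0-1
  14 | 0-110  (sole → essential)
  16 | --000,-0--0,-0-0-,-00--,10---
  17 | -0-0-,-00--,10---
  18 | -0--0,-00--,10---
  19 | --011,-00--,10---
  20 | -0--0,-0-0-,10---
  21 | -0-0-,1-101,10---
  22 | -0--0,10---
  23 | 10---  (sole → essential)
  24 | --000  (sole → essential)
  27 | --011  (sole → essential)
  29 | 1-101  (sole → essential)
Essential prime implicants: --000, --011, -0-0-, 0-110, 1-101, 10---

YES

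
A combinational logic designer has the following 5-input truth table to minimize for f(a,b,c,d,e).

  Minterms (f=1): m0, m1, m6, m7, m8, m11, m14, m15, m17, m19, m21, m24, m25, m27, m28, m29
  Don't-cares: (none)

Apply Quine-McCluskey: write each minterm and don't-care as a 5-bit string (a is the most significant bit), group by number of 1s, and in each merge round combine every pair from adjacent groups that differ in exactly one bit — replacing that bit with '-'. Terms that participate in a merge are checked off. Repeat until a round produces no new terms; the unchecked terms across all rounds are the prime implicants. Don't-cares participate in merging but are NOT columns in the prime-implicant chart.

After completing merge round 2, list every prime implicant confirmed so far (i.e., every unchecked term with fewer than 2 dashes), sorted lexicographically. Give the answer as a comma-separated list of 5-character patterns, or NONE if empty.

Round 0: 00000✓ 00001✓ 00110✓ 00111✓ 01000✓ 01011✓ 01110✓ 01111✓ 10001✓ 10011✓ 10101✓ 11000✓ 11001✓ 11011✓ 11100✓ 11101✓
Round 1: -0001 -1000 -1011 0-000 0-110✓ 0-111✓ 0000- 0011-✓ 01-11 0111-✓ 1-001✓ 1-011✓ 1-101✓ 10-01✓ 100-1✓ 11-00✓ 11-01✓ 110-1✓ 1100-✓ 1110-✓
Round 2: 0-11- 1--01 1-0-1 11-0-
PIs = {-0001, -1000, -1011, 0-000, 0-11-, 0000-, 01-11, 1--01, 1-0-1, 11-0-}

-0001, -1000, -1011, 0-000, 0000-, 01-11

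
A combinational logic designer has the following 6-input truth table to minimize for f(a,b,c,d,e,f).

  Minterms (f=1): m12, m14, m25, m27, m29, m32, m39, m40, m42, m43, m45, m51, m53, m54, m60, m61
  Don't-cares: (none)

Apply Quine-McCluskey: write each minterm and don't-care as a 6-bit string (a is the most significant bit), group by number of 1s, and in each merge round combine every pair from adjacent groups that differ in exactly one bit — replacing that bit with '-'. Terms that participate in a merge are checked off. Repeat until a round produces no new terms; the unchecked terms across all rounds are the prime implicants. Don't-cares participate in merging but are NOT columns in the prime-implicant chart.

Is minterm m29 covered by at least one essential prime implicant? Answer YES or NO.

Round 0: 001100✓ 001110✓ 011001✓ 011011✓ 011101✓ 100000✓ 100111 101000✓ 101010✓ 101011✓ 101101✓ 110011 110101✓ 110110 111100✓ 111101✓
Round 1: -11101 0011-0 011-01 0110-1 1-1101 10-000 1010-0 10101- 11-101 11110-
PIs = {-11101, 0011-0, 011-01, 0110-1, 1-1101, 10-000, 100111, 1010-0, 10101-, 11-101, 110011, 110110, 11110-}
Coverage chart:
  m12: 0011-0 ←essential
  m14: 0011-0 ←essential
  m25: 011-01,0110-1
  m27: 0110-1 ←essential
  m29: -11101,011-01
  m32: 10-000 ←essential
  m39: 100111 ←essential
  m40: 10-000,1010-0
  m42: 1010-0,10101-
  m43: 10101- ←essential
  m45: 1-1101 ←essential
  m51: 110011 ←essential
  m53: 11-101 ←essential
  m54: 110110 ←essential
  m60: 11110- ←essential
  m61: -11101,1-1101,11-101,11110-
Essential: 0011-0, 0110-1, 1-1101, 10-000, 100111, 10101-, 11-101, 110011, 110110, 11110-

NO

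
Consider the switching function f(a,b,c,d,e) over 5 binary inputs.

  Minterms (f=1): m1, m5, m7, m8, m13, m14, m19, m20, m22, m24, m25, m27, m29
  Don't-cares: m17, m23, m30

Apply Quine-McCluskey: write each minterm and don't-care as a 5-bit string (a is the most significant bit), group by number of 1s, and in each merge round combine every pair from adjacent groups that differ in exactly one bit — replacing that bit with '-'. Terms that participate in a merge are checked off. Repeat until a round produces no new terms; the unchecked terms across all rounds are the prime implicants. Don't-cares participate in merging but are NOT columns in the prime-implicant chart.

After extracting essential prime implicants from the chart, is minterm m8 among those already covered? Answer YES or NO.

YES

Round 0: 00001✓ 00101✓ 00111✓ 01000✓ 01101✓ 01110✓ 10001✓ 10011✓ 10100✓ 10110✓ 10111✓ 11000✓ 11001✓ 11011✓ 11101✓ 11110✓
Round 1: -0001 -0111 -1000 -1101 -1110 0-101 00-01 001-1 1-001✓ 1-011✓ 1-110 10-11 100-1✓ 101-0 1011- 11-01 110-1✓ 1100-
Round 2: 1-0-1
PIs = {-0001, -0111, -1000, -1101, -1110, 0-101, 00-01, 001-1, 1-0-1, 1-110, 10-11, 101-0, 1011-, 11-01, 1100-}
Coverage chart:
  m1: -0001,00-01
  m5: 0-101,00-01,001-1
  m7: -0111,001-1
  m8: -1000 ←essential
  m13: -1101,0-101
  m14: -1110 ←essential
  m19: 1-0-1,10-11
  m20: 101-0 ←essential
  m22: 1-110,101-0,1011-
  m24: -1000,1100-
  m25: 1-0-1,11-01,1100-
  m27: 1-0-1 ←essential
  m29: -1101,11-01
Essential: -1000, -1110, 1-0-1, 101-0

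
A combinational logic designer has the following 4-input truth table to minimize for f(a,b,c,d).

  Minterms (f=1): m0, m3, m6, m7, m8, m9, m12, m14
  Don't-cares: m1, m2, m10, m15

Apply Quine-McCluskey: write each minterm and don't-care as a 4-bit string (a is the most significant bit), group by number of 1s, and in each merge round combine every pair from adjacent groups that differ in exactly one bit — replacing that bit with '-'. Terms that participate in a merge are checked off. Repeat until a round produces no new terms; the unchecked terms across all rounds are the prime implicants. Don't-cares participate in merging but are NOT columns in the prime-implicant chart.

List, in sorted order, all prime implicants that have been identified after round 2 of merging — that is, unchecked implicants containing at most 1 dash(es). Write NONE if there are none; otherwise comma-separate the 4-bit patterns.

size-2^0 implicants → 0000(✓)  0001(✓)  0010(✓)  0011(✓)  0110(✓)  0111(✓)  1000(✓)  1001(✓)  1010(✓)  1100(✓)  1110(✓)  1111(✓)
size-2^1 implicants → -000(✓)  -001(✓)  -010(✓)  -110(✓)  -111(✓)  0-10(✓)  0-11(✓)  00-0(✓)  00-1(✓)  000-(✓)  001-(✓)  011-(✓)  1-00(✓)  1-10(✓)  10-0(✓)  100-(✓)  11-0(✓)  111-(✓)
size-2^2 implicants → --10  -0-0  -00-  -11-  0-1-  00--  1--0
Unchecked terms (primes): --10, -0-0, -00-, -11-, 0-1-, 00--, 1--0

NONE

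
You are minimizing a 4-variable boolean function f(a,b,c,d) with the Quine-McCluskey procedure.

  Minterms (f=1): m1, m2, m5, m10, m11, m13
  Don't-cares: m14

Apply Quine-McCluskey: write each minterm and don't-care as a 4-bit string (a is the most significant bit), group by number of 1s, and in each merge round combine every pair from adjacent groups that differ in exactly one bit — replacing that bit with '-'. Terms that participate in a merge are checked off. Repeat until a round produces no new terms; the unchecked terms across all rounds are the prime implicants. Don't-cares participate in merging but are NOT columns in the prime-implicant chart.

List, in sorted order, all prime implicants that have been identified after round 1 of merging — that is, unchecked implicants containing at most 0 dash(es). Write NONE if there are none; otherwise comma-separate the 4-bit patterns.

size-2^0 implicants → 0001(✓)  0010(✓)  0101(✓)  1010(✓)  1011(✓)  1101(✓)  1110(✓)
size-2^1 implicants → -010  -101  0-01  1-10  101-
Unchecked terms (primes): -010, -101, 0-01, 1-10, 101-

NONE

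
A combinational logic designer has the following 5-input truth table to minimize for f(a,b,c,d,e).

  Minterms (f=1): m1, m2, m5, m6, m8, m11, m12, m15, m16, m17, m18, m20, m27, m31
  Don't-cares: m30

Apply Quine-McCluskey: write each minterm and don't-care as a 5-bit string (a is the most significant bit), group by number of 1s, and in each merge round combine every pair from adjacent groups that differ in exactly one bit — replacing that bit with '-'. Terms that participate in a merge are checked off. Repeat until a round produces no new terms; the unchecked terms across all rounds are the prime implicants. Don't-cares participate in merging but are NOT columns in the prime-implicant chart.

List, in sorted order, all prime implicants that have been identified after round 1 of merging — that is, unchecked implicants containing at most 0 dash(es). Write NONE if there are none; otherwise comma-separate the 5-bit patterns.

Round 0: 00001✓ 00010✓ 00101✓ 00110✓ 01000✓ 01011✓ 01100✓ 01111✓ 10000✓ 10001✓ 10010✓ 10100✓ 11011✓ 11110✓ 11111✓
Round 1: -0001 -0010 -1011✓ -1111✓ 00-01 00-10 01-00 01-11✓ 10-00 100-0 1000- 11-11✓ 1111-
Round 2: -1-11
PIs = {-0001, -0010, -1-11, 00-01, 00-10, 01-00, 10-00, 100-0, 1000-, 1111-}

NONE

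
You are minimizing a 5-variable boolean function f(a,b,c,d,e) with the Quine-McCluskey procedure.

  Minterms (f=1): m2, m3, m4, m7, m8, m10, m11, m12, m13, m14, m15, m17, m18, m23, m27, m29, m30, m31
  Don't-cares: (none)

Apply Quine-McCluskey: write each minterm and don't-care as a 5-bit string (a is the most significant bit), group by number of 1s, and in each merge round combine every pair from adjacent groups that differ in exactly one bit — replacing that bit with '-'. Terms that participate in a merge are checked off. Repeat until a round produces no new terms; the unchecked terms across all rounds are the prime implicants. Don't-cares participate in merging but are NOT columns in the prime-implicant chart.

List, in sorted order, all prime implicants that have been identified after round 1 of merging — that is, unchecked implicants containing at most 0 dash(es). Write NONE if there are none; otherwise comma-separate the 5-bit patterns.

10001

size-2^0 implicants → 00010(✓)  00011(✓)  00100(✓)  00111(✓)  01000(✓)  01010(✓)  01011(✓)  01100(✓)  01101(✓)  01110(✓)  01111(✓)  10001  10010(✓)  10111(✓)  11011(✓)  11101(✓)  11110(✓)  11111(✓)
size-2^1 implicants → -0010  -0111(✓)  -1011(✓)  -1101(✓)  -1110(✓)  -1111(✓)  0-010(✓)  0-011(✓)  0-100  0-111(✓)  00-11(✓)  0001-(✓)  01-00(✓)  01-10(✓)  01-11(✓)  010-0(✓)  0101-(✓)  011-0(✓)  011-1(✓)  0110-(✓)  0111-(✓)  1-111(✓)  11-11(✓)  111-1(✓)  1111-(✓)
size-2^2 implicants → --111  -1-11  -11-1  -111-  0--11  0-01-  01--0  01-1-  011--
Unchecked terms (primes): --111, -0010, -1-11, -11-1, -111-, 0--11, 0-01-, 0-100, 01--0, 01-1-, 011--, 10001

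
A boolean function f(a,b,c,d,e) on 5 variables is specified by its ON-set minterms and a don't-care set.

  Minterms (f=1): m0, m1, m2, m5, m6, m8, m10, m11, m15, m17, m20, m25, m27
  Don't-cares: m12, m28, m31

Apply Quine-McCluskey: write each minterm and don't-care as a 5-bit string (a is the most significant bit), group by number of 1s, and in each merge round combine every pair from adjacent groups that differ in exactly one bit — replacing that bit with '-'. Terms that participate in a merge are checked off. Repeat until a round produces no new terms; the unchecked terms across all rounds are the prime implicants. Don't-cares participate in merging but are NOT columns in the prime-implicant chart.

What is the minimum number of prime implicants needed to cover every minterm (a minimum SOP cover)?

size-2^0 implicants → 00000(✓)  00001(✓)  00010(✓)  00101(✓)  00110(✓)  01000(✓)  01010(✓)  01011(✓)  01100(✓)  01111(✓)  10001(✓)  10100(✓)  11001(✓)  11011(✓)  11100(✓)  11111(✓)
size-2^1 implicants → -0001  -1011(✓)  -1100  -1111(✓)  0-000(✓)  0-010(✓)  00-01  00-10  000-0(✓)  0000-  01-00  01-11(✓)  010-0(✓)  0101-  1-001  1-100  11-11(✓)  110-1
size-2^2 implicants → -1-11  0-0-0
Unchecked terms (primes): -0001, -1-11, -1100, 0-0-0, 00-01, 00-10, 0000-, 01-00, 0101-, 1-001, 1-100, 110-1
Minterm coverage:
  m0 ⊆ 0-0-0,0000-
  m1 ⊆ -0001,00-01,0000-
  m2 ⊆ 0-0-0,00-10
  m5 ⊆ 00-01 [E]
  m6 ⊆ 00-10 [E]
  m8 ⊆ 0-0-0,01-00
  m10 ⊆ 0-0-0,0101-
  m11 ⊆ -1-11,0101-
  m15 ⊆ -1-11 [E]
  m17 ⊆ -0001,1-001
  m20 ⊆ 1-100 [E]
  m25 ⊆ 1-001,110-1
  m27 ⊆ -1-11,110-1
E = {-1-11, 00-01, 00-10, 1-100}
Petrick residual → 0-0-0, 1-001
Cover = bde + a'c'e' + a'b'd'e + a'b'de' + ac'd'e + acd'e'  |cover|=6

6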